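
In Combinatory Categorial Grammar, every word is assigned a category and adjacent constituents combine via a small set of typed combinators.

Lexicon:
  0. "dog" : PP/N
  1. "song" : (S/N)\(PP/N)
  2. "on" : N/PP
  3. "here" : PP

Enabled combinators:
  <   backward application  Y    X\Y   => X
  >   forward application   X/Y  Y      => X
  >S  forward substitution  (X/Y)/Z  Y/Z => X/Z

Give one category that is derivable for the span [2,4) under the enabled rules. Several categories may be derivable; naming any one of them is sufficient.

[0,4] S   >
  [0,2] S/N   <
    [0,1] "dog" : PP/N
    [1,2] "song" : (S/N)\(PP/N)
  [2,4] N   >
    [2,3] "on" : N/PP
    [3,4] "here" : PP

N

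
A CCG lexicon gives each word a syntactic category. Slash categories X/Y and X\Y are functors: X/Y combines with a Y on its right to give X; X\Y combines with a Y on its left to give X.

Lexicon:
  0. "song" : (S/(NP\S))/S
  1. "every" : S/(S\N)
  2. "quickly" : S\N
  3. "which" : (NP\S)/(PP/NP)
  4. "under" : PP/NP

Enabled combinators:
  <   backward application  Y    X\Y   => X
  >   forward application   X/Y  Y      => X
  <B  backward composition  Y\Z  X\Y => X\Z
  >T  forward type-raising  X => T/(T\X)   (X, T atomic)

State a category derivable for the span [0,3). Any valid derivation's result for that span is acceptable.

S/(NP\S)

[0,5] S   >
  [0,3] S/(NP\S)   >
    [0,1] "song" : (S/(NP\S))/S
    [1,3] S   >
      [1,2] "every" : S/(S\N)
      [2,3] "quickly" : S\N
  [3,5] NP\S   >
    [3,4] "which" : (NP\S)/(PP/NP)
    [4,5] "under" : PP/NP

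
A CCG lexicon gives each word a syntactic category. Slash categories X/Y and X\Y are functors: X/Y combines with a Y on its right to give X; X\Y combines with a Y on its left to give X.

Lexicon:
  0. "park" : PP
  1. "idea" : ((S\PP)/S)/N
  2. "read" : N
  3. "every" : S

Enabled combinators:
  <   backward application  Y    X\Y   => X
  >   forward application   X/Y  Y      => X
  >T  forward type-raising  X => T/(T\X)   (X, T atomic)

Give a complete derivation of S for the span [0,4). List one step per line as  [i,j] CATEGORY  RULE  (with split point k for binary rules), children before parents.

[0,4] S   <
  [0,1] "park" : PP
  [1,4] S\PP   >
    [1,3] (S\PP)/S   >
      [1,2] "idea" : ((S\PP)/S)/N
      [2,3] "read" : N
    [3,4] "every" : S

[0,1] PP  lex  "park"
[1,2] ((S\PP)/S)/N  lex  "idea"
[2,3] N  lex  "read"
[1,3] (S\PP)/S  >  k=2
[3,4] S  lex  "every"
[1,4] S\PP  >  k=3
[0,4] S  <  k=1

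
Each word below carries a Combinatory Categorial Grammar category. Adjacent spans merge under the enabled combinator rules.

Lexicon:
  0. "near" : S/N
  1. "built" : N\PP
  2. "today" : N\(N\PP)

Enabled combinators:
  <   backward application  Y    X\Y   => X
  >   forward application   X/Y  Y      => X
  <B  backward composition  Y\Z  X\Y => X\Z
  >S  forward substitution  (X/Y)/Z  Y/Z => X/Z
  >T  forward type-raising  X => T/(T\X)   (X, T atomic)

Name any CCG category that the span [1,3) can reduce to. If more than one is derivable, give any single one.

[0,3] S   >
  [0,1] "near" : S/N
  [1,3] N   <
    [1,2] "built" : N\PP
    [2,3] "today" : N\(N\PP)

N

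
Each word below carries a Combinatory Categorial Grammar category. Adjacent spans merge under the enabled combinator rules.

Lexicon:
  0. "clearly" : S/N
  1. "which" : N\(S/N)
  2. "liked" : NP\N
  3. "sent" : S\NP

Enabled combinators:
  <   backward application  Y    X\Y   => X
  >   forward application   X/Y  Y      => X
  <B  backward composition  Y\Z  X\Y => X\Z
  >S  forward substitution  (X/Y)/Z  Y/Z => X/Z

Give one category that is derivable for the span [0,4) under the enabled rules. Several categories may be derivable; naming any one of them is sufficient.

S

[0,4] S   <
  [0,2] N   <
    [0,1] "clearly" : S/N
    [1,2] "which" : N\(S/N)
  [2,4] S\N   <B
    [2,3] "liked" : NP\N
    [3,4] "sent" : S\NP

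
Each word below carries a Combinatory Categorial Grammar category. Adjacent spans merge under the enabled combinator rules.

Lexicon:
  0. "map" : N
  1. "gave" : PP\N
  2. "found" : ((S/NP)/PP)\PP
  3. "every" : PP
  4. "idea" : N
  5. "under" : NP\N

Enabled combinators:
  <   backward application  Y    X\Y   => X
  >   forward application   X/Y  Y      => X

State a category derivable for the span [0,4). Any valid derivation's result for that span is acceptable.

[0,6] S   >
  [0,4] S/NP   >
    [0,3] (S/NP)/PP   <
      [0,2] PP   <
        [0,1] "map" : N
        [1,2] "gave" : PP\N
      [2,3] "found" : ((S/NP)/PP)\PP
    [3,4] "every" : PP
  [4,6] NP   <
    [4,5] "idea" : N
    [5,6] "under" : NP\N

S/NP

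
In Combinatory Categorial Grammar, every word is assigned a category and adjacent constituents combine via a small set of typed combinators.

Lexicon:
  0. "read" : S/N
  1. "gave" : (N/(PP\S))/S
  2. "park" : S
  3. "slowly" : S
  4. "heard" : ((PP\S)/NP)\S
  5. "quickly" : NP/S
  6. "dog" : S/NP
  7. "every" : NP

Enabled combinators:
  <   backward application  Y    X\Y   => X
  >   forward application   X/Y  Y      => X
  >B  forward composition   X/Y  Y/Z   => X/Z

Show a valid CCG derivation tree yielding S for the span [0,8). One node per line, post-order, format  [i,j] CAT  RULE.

[0,1] S/N  lex  "read"
[1,2] (N/(PP\S))/S  lex  "gave"
[2,3] S  lex  "park"
[1,3] N/(PP\S)  >  k=2
[3,4] S  lex  "slowly"
[4,5] ((PP\S)/NP)\S  lex  "heard"
[3,5] (PP\S)/NP  <  k=4
[1,5] N/NP  >B  k=3
[5,6] NP/S  lex  "quickly"
[6,7] S/NP  lex  "dog"
[7,8] NP  lex  "every"
[6,8] S  >  k=7
[5,8] NP  >  k=6
[1,8] N  >  k=5
[0,8] S  >  k=1

[0,8] S   >
  [0,1] "read" : S/N
  [1,8] N   >
    [1,5] N/NP   >B
      [1,3] N/(PP\S)   >
        [1,2] "gave" : (N/(PP\S))/S
        [2,3] "park" : S
      [3,5] (PP\S)/NP   <
        [3,4] "slowly" : S
        [4,5] "heard" : ((PP\S)/NP)\S
    [5,8] NP   >
      [5,6] "quickly" : NP/S
      [6,8] S   >
        [6,7] "dog" : S/NP
        [7,8] "every" : NP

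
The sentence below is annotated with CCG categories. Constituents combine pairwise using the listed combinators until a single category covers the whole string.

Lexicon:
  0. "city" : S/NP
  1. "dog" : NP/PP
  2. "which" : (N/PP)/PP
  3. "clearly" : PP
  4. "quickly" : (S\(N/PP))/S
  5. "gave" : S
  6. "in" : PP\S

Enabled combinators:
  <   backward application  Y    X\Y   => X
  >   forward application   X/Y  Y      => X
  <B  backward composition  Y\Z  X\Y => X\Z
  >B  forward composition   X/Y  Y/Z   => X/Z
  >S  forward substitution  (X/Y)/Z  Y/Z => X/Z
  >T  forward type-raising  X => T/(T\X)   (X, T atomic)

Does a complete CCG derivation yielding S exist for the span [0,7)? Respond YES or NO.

[0,7] S   >
  [0,1] "city" : S/NP
  [1,7] NP   >
    [1,2] "dog" : NP/PP
    [2,7] PP   <
      [2,6] S   <
        [2,4] N/PP   >
          [2,3] "which" : (N/PP)/PP
          [3,4] "clearly" : PP
        [4,6] S\(N/PP)   >
          [4,5] "quickly" : (S\(N/PP))/S
          [5,6] "gave" : S
      [6,7] "in" : PP\S

YES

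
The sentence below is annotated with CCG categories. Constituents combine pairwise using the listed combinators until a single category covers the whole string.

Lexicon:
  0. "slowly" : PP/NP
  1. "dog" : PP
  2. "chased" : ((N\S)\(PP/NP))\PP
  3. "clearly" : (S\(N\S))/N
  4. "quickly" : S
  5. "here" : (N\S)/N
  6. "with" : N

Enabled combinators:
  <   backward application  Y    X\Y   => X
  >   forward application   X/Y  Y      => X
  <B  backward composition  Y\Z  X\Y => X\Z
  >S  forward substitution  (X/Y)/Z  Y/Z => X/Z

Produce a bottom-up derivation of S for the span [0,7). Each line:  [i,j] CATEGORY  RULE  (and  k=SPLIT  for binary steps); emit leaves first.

[0,1] PP/NP  lex  "slowly"
[1,2] PP  lex  "dog"
[2,3] ((N\S)\(PP/NP))\PP  lex  "chased"
[1,3] (N\S)\(PP/NP)  <  k=2
[0,3] N\S  <  k=1
[3,4] (S\(N\S))/N  lex  "clearly"
[4,5] S  lex  "quickly"
[5,6] (N\S)/N  lex  "here"
[6,7] N  lex  "with"
[5,7] N\S  >  k=6
[4,7] N  <  k=5
[3,7] S\(N\S)  >  k=4
[0,7] S  <  k=3

[0,7] S   <
  [0,3] N\S   <
    [0,1] "slowly" : PP/NP
    [1,3] (N\S)\(PP/NP)   <
      [1,2] "dog" : PP
      [2,3] "chased" : ((N\S)\(PP/NP))\PP
  [3,7] S\(N\S)   >
    [3,4] "clearly" : (S\(N\S))/N
    [4,7] N   <
      [4,5] "quickly" : S
      [5,7] N\S   >
        [5,6] "here" : (N\S)/N
        [6,7] "with" : N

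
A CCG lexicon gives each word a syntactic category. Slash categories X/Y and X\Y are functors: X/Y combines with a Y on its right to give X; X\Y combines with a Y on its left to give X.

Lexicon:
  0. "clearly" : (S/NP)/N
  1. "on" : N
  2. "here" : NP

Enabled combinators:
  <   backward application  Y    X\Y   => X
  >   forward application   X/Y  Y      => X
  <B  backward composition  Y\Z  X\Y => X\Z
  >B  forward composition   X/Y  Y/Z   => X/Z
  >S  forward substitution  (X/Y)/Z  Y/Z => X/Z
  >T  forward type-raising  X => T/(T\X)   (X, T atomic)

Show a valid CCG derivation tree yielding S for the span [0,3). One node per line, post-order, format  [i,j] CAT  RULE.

[0,1] (S/NP)/N  lex  "clearly"
[1,2] N  lex  "on"
[0,2] S/NP  >  k=1
[2,3] NP  lex  "here"
[0,3] S  >  k=2

[0,3] S   >
  [0,2] S/NP   >
    [0,1] "clearly" : (S/NP)/N
    [1,2] "on" : N
  [2,3] "here" : NP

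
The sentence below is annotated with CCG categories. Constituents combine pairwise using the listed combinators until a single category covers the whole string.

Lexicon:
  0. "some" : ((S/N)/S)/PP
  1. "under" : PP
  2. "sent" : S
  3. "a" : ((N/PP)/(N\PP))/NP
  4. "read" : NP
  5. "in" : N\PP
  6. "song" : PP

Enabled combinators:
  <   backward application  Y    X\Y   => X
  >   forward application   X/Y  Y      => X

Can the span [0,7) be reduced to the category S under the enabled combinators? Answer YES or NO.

YES

[0,7] S   >
  [0,3] S/N   >
    [0,2] (S/N)/S   >
      [0,1] "some" : ((S/N)/S)/PP
      [1,2] "under" : PP
    [2,3] "sent" : S
  [3,7] N   >
    [3,6] N/PP   >
      [3,5] (N/PP)/(N\PP)   >
        [3,4] "a" : ((N/PP)/(N\PP))/NP
        [4,5] "read" : NP
      [5,6] "in" : N\PP
    [6,7] "song" : PP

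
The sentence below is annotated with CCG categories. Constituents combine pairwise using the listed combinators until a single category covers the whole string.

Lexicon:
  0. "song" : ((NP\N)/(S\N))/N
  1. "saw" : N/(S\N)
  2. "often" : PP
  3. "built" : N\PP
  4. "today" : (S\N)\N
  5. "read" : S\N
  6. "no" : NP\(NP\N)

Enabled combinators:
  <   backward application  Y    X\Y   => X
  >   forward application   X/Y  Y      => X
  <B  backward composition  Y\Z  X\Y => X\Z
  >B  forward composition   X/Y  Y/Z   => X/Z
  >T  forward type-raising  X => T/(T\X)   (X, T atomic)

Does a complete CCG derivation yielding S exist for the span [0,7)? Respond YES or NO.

NO

((NP\N)/(S\N))/N N/(S\N) PP N\PP (S\N)\N S\N NP\(NP\N)
CKY chart[0,7] = {N/(N\NP), NP, NP/(NP\NP), PP/(PP\NP), S/(S\NP)}; S ∉ chart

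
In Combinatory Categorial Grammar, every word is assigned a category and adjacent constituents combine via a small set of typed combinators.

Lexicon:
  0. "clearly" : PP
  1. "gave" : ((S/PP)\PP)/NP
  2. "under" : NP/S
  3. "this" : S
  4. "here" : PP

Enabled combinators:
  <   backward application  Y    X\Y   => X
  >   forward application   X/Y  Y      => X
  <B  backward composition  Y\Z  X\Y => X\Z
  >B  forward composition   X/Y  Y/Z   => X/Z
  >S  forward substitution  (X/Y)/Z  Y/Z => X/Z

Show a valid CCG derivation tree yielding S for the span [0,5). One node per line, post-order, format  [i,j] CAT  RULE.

[0,5] S   >
  [0,4] S/PP   <
    [0,1] "clearly" : PP
    [1,4] (S/PP)\PP   >
      [1,2] "gave" : ((S/PP)\PP)/NP
      [2,4] NP   >
        [2,3] "under" : NP/S
        [3,4] "this" : S
  [4,5] "here" : PP

[0,1] PP  lex  "clearly"
[1,2] ((S/PP)\PP)/NP  lex  "gave"
[2,3] NP/S  lex  "under"
[3,4] S  lex  "this"
[2,4] NP  >  k=3
[1,4] (S/PP)\PP  >  k=2
[0,4] S/PP  <  k=1
[4,5] PP  lex  "here"
[0,5] S  >  k=4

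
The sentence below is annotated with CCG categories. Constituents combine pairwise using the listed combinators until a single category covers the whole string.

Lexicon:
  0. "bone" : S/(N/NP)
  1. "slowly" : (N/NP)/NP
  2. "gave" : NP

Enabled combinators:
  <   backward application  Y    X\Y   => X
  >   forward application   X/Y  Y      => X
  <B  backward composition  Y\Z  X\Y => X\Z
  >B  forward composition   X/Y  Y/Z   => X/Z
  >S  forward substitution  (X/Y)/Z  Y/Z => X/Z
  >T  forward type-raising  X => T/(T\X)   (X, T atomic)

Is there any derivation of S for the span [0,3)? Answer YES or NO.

YES

[0,3] S   >
  [0,1] "bone" : S/(N/NP)
  [1,3] N/NP   >
    [1,2] "slowly" : (N/NP)/NP
    [2,3] "gave" : NP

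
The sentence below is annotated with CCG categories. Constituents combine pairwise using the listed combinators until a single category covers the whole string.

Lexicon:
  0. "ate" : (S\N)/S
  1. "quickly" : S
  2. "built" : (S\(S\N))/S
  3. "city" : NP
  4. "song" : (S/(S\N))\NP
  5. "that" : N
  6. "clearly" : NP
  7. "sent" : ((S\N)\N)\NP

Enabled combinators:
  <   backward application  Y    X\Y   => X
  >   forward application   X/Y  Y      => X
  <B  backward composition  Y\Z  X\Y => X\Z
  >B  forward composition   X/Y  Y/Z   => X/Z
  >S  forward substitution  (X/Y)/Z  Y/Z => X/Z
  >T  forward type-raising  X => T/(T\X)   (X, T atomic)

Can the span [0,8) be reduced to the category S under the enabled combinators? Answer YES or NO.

[0,8] S   <
  [0,2] S\N   >
    [0,1] "ate" : (S\N)/S
    [1,2] "quickly" : S
  [2,8] S\(S\N)   >
    [2,3] "built" : (S\(S\N))/S
    [3,8] S   >
      [3,5] S/(S\N)   <
        [3,4] "city" : NP
        [4,5] "song" : (S/(S\N))\NP
      [5,8] S\N   <
        [5,6] "that" : N
        [6,8] (S\N)\N   <
          [6,7] "clearly" : NP
          [7,8] "sent" : ((S\N)\N)\NP

YES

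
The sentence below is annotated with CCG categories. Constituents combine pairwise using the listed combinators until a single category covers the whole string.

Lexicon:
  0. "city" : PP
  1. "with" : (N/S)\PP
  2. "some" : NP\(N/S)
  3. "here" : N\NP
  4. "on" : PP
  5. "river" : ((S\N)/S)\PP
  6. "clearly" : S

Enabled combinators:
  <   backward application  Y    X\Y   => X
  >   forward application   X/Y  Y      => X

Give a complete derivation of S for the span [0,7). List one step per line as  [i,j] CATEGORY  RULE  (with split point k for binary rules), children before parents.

[0,1] PP  lex  "city"
[1,2] (N/S)\PP  lex  "with"
[0,2] N/S  <  k=1
[2,3] NP\(N/S)  lex  "some"
[0,3] NP  <  k=2
[3,4] N\NP  lex  "here"
[0,4] N  <  k=3
[4,5] PP  lex  "on"
[5,6] ((S\N)/S)\PP  lex  "river"
[4,6] (S\N)/S  <  k=5
[6,7] S  lex  "clearly"
[4,7] S\N  >  k=6
[0,7] S  <  k=4

[0,7] S   <
  [0,4] N   <
    [0,3] NP   <
      [0,2] N/S   <
        [0,1] "city" : PP
        [1,2] "with" : (N/S)\PP
      [2,3] "some" : NP\(N/S)
    [3,4] "here" : N\NP
  [4,7] S\N   >
    [4,6] (S\N)/S   <
      [4,5] "on" : PP
      [5,6] "river" : ((S\N)/S)\PP
    [6,7] "clearly" : S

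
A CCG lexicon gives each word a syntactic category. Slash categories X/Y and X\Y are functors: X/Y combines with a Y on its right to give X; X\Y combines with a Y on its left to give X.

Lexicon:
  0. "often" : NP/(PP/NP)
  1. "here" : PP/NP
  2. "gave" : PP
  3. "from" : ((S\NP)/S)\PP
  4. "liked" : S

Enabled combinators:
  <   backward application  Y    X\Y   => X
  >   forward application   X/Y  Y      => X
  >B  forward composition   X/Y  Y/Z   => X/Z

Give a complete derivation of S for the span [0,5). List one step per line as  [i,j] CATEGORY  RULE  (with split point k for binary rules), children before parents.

[0,5] S   <
  [0,2] NP   >
    [0,1] "often" : NP/(PP/NP)
    [1,2] "here" : PP/NP
  [2,5] S\NP   >
    [2,4] (S\NP)/S   <
      [2,3] "gave" : PP
      [3,4] "from" : ((S\NP)/S)\PP
    [4,5] "liked" : S

[0,1] NP/(PP/NP)  lex  "often"
[1,2] PP/NP  lex  "here"
[0,2] NP  >  k=1
[2,3] PP  lex  "gave"
[3,4] ((S\NP)/S)\PP  lex  "from"
[2,4] (S\NP)/S  <  k=3
[4,5] S  lex  "liked"
[2,5] S\NP  >  k=4
[0,5] S  <  k=2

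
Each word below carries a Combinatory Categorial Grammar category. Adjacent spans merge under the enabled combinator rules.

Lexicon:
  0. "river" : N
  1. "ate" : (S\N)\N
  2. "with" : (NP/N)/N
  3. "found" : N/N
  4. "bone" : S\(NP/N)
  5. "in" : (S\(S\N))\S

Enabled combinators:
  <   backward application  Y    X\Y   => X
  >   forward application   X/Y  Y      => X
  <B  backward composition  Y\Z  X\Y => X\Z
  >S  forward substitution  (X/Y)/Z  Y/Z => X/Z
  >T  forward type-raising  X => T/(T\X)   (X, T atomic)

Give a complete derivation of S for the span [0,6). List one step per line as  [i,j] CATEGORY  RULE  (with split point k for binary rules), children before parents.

[0,1] N  lex  "river"
[1,2] (S\N)\N  lex  "ate"
[0,2] S\N  <  k=1
[2,3] (NP/N)/N  lex  "with"
[3,4] N/N  lex  "found"
[2,4] NP/N  >S  k=3
[4,5] S\(NP/N)  lex  "bone"
[2,5] S  <  k=4
[5,6] (S\(S\N))\S  lex  "in"
[2,6] S\(S\N)  <  k=5
[0,6] S  <  k=2

[0,6] S   <
  [0,2] S\N   <
    [0,1] "river" : N
    [1,2] "ate" : (S\N)\N
  [2,6] S\(S\N)   <
    [2,5] S   <
      [2,4] NP/N   >S
        [2,3] "with" : (NP/N)/N
        [3,4] "found" : N/N
      [4,5] "bone" : S\(NP/N)
    [5,6] "in" : (S\(S\N))\S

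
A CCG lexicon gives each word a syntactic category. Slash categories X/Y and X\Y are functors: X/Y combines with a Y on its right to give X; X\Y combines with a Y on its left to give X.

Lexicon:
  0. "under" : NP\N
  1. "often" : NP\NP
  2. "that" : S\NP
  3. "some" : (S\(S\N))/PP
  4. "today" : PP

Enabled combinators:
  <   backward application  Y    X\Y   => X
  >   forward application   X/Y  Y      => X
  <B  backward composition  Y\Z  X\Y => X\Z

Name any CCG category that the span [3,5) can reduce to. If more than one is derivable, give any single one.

S\(S\N)

[0,5] S   <
  [0,3] S\N   <B
    [0,2] NP\N   <B
      [0,1] "under" : NP\N
      [1,2] "often" : NP\NP
    [2,3] "that" : S\NP
  [3,5] S\(S\N)   >
    [3,4] "some" : (S\(S\N))/PP
    [4,5] "today" : PP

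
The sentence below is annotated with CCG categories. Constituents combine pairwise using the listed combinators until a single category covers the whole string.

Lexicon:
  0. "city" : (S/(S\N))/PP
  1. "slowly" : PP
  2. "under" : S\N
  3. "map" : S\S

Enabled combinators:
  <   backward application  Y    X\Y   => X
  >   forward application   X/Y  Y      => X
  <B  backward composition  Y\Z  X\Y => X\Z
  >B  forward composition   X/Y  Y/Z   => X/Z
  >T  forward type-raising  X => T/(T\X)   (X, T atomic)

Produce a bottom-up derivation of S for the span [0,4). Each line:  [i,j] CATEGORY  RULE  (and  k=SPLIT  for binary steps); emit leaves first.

[0,4] S   >
  [0,2] S/(S\N)   >
    [0,1] "city" : (S/(S\N))/PP
    [1,2] "slowly" : PP
  [2,4] S\N   <B
    [2,3] "under" : S\N
    [3,4] "map" : S\S

[0,1] (S/(S\N))/PP  lex  "city"
[1,2] PP  lex  "slowly"
[0,2] S/(S\N)  >  k=1
[2,3] S\N  lex  "under"
[3,4] S\S  lex  "map"
[2,4] S\N  <B  k=3
[0,4] S  >  k=2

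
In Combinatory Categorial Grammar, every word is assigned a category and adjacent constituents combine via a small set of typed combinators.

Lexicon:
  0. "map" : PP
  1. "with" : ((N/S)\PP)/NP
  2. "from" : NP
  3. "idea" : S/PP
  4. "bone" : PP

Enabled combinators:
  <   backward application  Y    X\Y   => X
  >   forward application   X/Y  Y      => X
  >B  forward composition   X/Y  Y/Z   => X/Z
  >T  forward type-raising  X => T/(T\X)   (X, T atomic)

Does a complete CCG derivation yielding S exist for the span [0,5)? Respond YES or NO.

NO

PP ((N/S)\PP)/NP NP S/PP PP
CKY chart[0,5] = {N, N/(N\N), N/(PP\PP), N/(S\S), NP/(NP\N), PP/(PP\N), S/(S\N)}; S ∉ chart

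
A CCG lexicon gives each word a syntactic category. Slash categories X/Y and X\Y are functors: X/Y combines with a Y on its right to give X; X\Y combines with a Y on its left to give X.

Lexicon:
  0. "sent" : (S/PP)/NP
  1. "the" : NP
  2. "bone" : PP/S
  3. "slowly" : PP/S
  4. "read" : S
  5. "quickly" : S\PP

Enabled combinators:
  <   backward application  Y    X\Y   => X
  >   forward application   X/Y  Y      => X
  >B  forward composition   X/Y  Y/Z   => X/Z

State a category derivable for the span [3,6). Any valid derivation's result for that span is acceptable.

[0,6] S   >
  [0,2] S/PP   >
    [0,1] "sent" : (S/PP)/NP
    [1,2] "the" : NP
  [2,6] PP   >
    [2,3] "bone" : PP/S
    [3,6] S   <
      [3,5] PP   >
        [3,4] "slowly" : PP/S
        [4,5] "read" : S
      [5,6] "quickly" : S\PP

S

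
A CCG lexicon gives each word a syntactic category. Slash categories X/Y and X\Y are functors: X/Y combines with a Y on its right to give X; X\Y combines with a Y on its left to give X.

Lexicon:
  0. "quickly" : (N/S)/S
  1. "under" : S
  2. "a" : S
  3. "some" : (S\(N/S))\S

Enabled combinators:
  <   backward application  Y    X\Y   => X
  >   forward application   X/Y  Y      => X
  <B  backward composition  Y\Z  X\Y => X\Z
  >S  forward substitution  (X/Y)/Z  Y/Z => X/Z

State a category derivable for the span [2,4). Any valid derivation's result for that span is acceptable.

S\(N/S)

[0,4] S   <
  [0,2] N/S   >
    [0,1] "quickly" : (N/S)/S
    [1,2] "under" : S
  [2,4] S\(N/S)   <
    [2,3] "a" : S
    [3,4] "some" : (S\(N/S))\S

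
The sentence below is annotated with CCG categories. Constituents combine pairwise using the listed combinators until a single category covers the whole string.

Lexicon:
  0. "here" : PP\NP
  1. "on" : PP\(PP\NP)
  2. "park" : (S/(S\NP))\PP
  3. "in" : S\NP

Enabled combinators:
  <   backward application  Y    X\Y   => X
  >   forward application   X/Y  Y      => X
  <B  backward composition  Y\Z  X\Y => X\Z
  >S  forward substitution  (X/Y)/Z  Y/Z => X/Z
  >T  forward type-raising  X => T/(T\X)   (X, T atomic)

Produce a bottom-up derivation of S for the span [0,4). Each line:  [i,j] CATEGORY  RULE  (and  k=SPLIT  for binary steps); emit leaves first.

[0,4] S   >
  [0,3] S/(S\NP)   <
    [0,2] PP   <
      [0,1] "here" : PP\NP
      [1,2] "on" : PP\(PP\NP)
    [2,3] "park" : (S/(S\NP))\PP
  [3,4] "in" : S\NP

[0,1] PP\NP  lex  "here"
[1,2] PP\(PP\NP)  lex  "on"
[0,2] PP  <  k=1
[2,3] (S/(S\NP))\PP  lex  "park"
[0,3] S/(S\NP)  <  k=2
[3,4] S\NP  lex  "in"
[0,4] S  >  k=3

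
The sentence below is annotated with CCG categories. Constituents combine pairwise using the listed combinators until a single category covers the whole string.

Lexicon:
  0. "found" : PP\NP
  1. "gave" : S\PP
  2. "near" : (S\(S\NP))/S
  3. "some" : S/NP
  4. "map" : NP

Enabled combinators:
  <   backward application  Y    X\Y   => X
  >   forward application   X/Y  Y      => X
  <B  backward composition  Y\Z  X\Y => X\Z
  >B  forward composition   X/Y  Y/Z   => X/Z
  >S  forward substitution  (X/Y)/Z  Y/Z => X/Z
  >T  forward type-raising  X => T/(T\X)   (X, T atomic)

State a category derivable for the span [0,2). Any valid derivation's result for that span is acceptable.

S\NP

[0,5] S   <
  [0,2] S\NP   <B
    [0,1] "found" : PP\NP
    [1,2] "gave" : S\PP
  [2,5] S\(S\NP)   >
    [2,3] "near" : (S\(S\NP))/S
    [3,5] S   >
      [3,4] "some" : S/NP
      [4,5] "map" : NP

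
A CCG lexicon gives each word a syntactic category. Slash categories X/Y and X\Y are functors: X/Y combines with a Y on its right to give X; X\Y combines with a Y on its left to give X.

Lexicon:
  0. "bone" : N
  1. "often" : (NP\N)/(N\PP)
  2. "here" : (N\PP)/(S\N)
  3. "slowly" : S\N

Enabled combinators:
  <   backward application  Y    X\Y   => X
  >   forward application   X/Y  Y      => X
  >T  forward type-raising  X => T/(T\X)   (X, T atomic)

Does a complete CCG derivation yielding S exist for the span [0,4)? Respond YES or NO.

NO

N (NP\N)/(N\PP) (N\PP)/(S\N) S\N
CKY chart[0,4] = {N/(N\NP), NP, NP/(NP\NP), PP/(PP\NP), S/(S\NP)}; S ∉ chart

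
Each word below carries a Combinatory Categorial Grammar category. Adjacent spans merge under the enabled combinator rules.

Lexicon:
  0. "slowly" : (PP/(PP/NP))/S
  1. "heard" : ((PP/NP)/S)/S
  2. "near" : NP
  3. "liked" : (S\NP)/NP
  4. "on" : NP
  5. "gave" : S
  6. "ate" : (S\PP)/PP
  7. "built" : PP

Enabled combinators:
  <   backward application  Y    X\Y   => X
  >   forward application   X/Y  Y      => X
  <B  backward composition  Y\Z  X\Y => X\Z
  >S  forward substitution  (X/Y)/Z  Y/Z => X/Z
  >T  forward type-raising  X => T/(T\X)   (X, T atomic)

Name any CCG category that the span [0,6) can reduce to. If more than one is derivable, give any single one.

[0,8] S   <
  [0,6] PP   >
    [0,5] PP/S   >S
      [0,1] "slowly" : (PP/(PP/NP))/S
      [1,5] (PP/NP)/S   >
        [1,2] "heard" : ((PP/NP)/S)/S
        [2,5] S   >
          [2,3] S/(S\NP)   >T
            [2,3] "near" : NP
          [3,5] S\NP   >
            [3,4] "liked" : (S\NP)/NP
            [4,5] "on" : NP
    [5,6] "gave" : S
  [6,8] S\PP   >
    [6,7] "ate" : (S\PP)/PP
    [7,8] "built" : PP

PP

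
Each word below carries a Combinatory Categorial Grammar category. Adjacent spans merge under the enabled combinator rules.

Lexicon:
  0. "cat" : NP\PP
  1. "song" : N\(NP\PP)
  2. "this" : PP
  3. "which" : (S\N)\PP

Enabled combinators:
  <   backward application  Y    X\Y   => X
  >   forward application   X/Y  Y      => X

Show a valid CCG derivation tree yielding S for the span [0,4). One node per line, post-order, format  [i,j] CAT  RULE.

[0,4] S   <
  [0,2] N   <
    [0,1] "cat" : NP\PP
    [1,2] "song" : N\(NP\PP)
  [2,4] S\N   <
    [2,3] "this" : PP
    [3,4] "which" : (S\N)\PP

[0,1] NP\PP  lex  "cat"
[1,2] N\(NP\PP)  lex  "song"
[0,2] N  <  k=1
[2,3] PP  lex  "this"
[3,4] (S\N)\PP  lex  "which"
[2,4] S\N  <  k=3
[0,4] S  <  k=2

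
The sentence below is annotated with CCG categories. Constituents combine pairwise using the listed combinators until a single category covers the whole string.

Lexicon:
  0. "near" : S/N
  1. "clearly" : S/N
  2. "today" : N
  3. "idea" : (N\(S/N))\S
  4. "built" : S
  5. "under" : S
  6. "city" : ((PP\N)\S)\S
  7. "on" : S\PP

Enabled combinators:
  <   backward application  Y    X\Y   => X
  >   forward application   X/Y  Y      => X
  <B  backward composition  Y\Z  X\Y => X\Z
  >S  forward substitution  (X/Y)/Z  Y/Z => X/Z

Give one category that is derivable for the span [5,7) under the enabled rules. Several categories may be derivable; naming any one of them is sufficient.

(PP\N)\S

[0,8] S   <
  [0,4] N   <
    [0,1] "near" : S/N
    [1,4] N\(S/N)   <
      [1,3] S   >
        [1,2] "clearly" : S/N
        [2,3] "today" : N
      [3,4] "idea" : (N\(S/N))\S
  [4,8] S\N   <B
    [4,7] PP\N   <
      [4,5] "built" : S
      [5,7] (PP\N)\S   <
        [5,6] "under" : S
        [6,7] "city" : ((PP\N)\S)\S
    [7,8] "on" : S\PP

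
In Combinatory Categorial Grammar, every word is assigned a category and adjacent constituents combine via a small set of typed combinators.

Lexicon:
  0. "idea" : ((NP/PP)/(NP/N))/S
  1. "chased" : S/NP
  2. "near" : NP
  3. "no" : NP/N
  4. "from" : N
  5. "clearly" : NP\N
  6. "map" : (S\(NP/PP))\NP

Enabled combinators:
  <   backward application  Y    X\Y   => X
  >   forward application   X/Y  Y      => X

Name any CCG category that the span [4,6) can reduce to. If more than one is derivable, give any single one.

[0,7] S   <
  [0,4] NP/PP   >
    [0,3] (NP/PP)/(NP/N)   >
      [0,1] "idea" : ((NP/PP)/(NP/N))/S
      [1,3] S   >
        [1,2] "chased" : S/NP
        [2,3] "near" : NP
    [3,4] "no" : NP/N
  [4,7] S\(NP/PP)   <
    [4,6] NP   <
      [4,5] "from" : N
      [5,6] "clearly" : NP\N
    [6,7] "map" : (S\(NP/PP))\NP

NP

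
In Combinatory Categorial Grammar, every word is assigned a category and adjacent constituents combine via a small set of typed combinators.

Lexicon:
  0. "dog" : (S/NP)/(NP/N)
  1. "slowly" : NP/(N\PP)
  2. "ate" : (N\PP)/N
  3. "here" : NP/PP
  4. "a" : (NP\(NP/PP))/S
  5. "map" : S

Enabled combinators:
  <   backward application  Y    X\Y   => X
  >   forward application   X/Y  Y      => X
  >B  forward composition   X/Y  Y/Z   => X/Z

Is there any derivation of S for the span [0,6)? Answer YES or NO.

YES

[0,6] S   >
  [0,3] S/NP   >
    [0,1] "dog" : (S/NP)/(NP/N)
    [1,3] NP/N   >B
      [1,2] "slowly" : NP/(N\PP)
      [2,3] "ate" : (N\PP)/N
  [3,6] NP   <
    [3,4] "here" : NP/PP
    [4,6] NP\(NP/PP)   >
      [4,5] "a" : (NP\(NP/PP))/S
      [5,6] "map" : S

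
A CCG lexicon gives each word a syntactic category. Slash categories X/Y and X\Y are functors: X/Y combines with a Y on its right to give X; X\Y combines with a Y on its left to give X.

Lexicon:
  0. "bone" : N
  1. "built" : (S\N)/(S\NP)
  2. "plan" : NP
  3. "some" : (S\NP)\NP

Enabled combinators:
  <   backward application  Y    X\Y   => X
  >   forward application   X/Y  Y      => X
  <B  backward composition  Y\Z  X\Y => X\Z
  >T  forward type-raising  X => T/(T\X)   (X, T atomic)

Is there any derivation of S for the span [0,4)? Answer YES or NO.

YES

[0,4] S   <
  [0,1] "bone" : N
  [1,4] S\N   >
    [1,2] "built" : (S\N)/(S\NP)
    [2,4] S\NP   <
      [2,3] "plan" : NP
      [3,4] "some" : (S\NP)\NP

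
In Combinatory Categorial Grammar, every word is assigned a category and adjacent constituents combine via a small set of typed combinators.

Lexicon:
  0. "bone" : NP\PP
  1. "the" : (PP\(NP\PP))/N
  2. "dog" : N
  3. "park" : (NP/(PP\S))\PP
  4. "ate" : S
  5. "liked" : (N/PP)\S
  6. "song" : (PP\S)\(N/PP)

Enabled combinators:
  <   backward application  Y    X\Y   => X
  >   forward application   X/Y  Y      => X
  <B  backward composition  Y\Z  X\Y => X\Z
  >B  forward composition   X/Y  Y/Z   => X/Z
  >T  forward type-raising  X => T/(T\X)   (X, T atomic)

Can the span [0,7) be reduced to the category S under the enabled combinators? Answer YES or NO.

NP\PP (PP\(NP\PP))/N N (NP/(PP\S))\PP S (N/PP)\S (PP\S)\(N/PP)
CKY chart[0,7] = {N/(N\NP), NP, NP/(NP\NP), PP/(PP\NP), S/(S\NP)}; S ∉ chart

NO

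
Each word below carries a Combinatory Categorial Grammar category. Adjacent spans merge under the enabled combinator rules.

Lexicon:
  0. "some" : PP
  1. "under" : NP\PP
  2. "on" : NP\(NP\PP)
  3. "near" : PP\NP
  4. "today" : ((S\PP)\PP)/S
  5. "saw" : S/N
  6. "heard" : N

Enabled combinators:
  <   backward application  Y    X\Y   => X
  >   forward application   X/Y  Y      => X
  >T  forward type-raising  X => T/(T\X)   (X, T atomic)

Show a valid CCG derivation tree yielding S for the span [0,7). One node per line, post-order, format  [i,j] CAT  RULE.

[0,1] PP  lex  "some"
[0,1] S/(S\PP)  >T
[1,2] NP\PP  lex  "under"
[2,3] NP\(NP\PP)  lex  "on"
[1,3] NP  <  k=2
[3,4] PP\NP  lex  "near"
[1,4] PP  <  k=3
[4,5] ((S\PP)\PP)/S  lex  "today"
[5,6] S/N  lex  "saw"
[6,7] N  lex  "heard"
[5,7] S  >  k=6
[4,7] (S\PP)\PP  >  k=5
[1,7] S\PP  <  k=4
[0,7] S  >  k=1

[0,7] S   >
  [0,1] S/(S\PP)   >T
    [0,1] "some" : PP
  [1,7] S\PP   <
    [1,4] PP   <
      [1,3] NP   <
        [1,2] "under" : NP\PP
        [2,3] "on" : NP\(NP\PP)
      [3,4] "near" : PP\NP
    [4,7] (S\PP)\PP   >
      [4,5] "today" : ((S\PP)\PP)/S
      [5,7] S   >
        [5,6] "saw" : S/N
        [6,7] "heard" : N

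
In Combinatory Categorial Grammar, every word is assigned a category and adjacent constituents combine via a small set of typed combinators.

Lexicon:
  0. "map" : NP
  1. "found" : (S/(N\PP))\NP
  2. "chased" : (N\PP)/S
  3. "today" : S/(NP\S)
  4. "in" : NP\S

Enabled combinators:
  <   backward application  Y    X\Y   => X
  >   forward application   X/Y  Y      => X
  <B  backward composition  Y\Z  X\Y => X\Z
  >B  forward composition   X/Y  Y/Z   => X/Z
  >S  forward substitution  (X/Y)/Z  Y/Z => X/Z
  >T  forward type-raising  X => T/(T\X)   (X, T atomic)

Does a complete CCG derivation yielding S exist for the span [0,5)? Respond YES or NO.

[0,5] S   >
  [0,2] S/(N\PP)   <
    [0,1] "map" : NP
    [1,2] "found" : (S/(N\PP))\NP
  [2,5] N\PP   >
    [2,3] "chased" : (N\PP)/S
    [3,5] S   >
      [3,4] "today" : S/(NP\S)
      [4,5] "in" : NP\S

YES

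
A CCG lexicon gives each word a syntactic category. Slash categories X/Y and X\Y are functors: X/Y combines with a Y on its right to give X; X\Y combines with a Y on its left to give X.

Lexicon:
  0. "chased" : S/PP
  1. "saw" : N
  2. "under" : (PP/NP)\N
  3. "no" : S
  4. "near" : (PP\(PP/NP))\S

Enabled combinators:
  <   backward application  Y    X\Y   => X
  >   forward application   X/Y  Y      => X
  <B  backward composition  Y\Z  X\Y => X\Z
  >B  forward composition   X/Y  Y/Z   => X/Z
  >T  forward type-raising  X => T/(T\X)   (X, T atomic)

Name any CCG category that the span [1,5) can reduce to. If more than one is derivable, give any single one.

PP

[0,5] S   >
  [0,1] "chased" : S/PP
  [1,5] PP   <
    [1,3] PP/NP   <
      [1,2] "saw" : N
      [2,3] "under" : (PP/NP)\N
    [3,5] PP\(PP/NP)   <
      [3,4] "no" : S
      [4,5] "near" : (PP\(PP/NP))\S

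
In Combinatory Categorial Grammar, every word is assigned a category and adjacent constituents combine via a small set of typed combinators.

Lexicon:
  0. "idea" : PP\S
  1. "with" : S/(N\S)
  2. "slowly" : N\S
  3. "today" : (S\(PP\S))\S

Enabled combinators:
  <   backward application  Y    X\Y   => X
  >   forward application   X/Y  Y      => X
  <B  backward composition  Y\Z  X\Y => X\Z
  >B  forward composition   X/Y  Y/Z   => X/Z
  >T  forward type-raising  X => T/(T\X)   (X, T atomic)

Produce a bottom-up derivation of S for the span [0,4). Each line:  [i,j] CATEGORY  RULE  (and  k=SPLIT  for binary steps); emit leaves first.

[0,1] PP\S  lex  "idea"
[1,2] S/(N\S)  lex  "with"
[2,3] N\S  lex  "slowly"
[1,3] S  >  k=2
[3,4] (S\(PP\S))\S  lex  "today"
[1,4] S\(PP\S)  <  k=3
[0,4] S  <  k=1

[0,4] S   <
  [0,1] "idea" : PP\S
  [1,4] S\(PP\S)   <
    [1,3] S   >
      [1,2] "with" : S/(N\S)
      [2,3] "slowly" : N\S
    [3,4] "today" : (S\(PP\S))\S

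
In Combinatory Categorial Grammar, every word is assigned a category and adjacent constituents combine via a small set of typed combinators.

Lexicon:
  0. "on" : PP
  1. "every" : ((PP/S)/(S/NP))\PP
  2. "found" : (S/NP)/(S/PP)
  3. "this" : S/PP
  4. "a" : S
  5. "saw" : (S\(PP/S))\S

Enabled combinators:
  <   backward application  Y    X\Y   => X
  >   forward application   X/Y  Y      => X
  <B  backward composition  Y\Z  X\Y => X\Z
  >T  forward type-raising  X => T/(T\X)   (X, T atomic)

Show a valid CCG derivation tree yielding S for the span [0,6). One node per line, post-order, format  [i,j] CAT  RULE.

[0,1] PP  lex  "on"
[1,2] ((PP/S)/(S/NP))\PP  lex  "every"
[0,2] (PP/S)/(S/NP)  <  k=1
[2,3] (S/NP)/(S/PP)  lex  "found"
[3,4] S/PP  lex  "this"
[2,4] S/NP  >  k=3
[0,4] PP/S  >  k=2
[4,5] S  lex  "a"
[5,6] (S\(PP/S))\S  lex  "saw"
[4,6] S\(PP/S)  <  k=5
[0,6] S  <  k=4

[0,6] S   <
  [0,4] PP/S   >
    [0,2] (PP/S)/(S/NP)   <
      [0,1] "on" : PP
      [1,2] "every" : ((PP/S)/(S/NP))\PP
    [2,4] S/NP   >
      [2,3] "found" : (S/NP)/(S/PP)
      [3,4] "this" : S/PP
  [4,6] S\(PP/S)   <
    [4,5] "a" : S
    [5,6] "saw" : (S\(PP/S))\S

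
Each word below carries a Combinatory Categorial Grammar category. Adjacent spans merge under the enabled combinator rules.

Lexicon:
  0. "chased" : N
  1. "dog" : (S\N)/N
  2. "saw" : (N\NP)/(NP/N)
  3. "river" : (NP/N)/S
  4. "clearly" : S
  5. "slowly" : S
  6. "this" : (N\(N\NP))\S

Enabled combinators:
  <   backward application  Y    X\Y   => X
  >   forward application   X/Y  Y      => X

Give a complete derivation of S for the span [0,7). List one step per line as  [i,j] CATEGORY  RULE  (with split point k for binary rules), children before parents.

[0,7] S   <
  [0,1] "chased" : N
  [1,7] S\N   >
    [1,2] "dog" : (S\N)/N
    [2,7] N   <
      [2,5] N\NP   >
        [2,3] "saw" : (N\NP)/(NP/N)
        [3,5] NP/N   >
          [3,4] "river" : (NP/N)/S
          [4,5] "clearly" : S
      [5,7] N\(N\NP)   <
        [5,6] "slowly" : S
        [6,7] "this" : (N\(N\NP))\S

[0,1] N  lex  "chased"
[1,2] (S\N)/N  lex  "dog"
[2,3] (N\NP)/(NP/N)  lex  "saw"
[3,4] (NP/N)/S  lex  "river"
[4,5] S  lex  "clearly"
[3,5] NP/N  >  k=4
[2,5] N\NP  >  k=3
[5,6] S  lex  "slowly"
[6,7] (N\(N\NP))\S  lex  "this"
[5,7] N\(N\NP)  <  k=6
[2,7] N  <  k=5
[1,7] S\N  >  k=2
[0,7] S  <  k=1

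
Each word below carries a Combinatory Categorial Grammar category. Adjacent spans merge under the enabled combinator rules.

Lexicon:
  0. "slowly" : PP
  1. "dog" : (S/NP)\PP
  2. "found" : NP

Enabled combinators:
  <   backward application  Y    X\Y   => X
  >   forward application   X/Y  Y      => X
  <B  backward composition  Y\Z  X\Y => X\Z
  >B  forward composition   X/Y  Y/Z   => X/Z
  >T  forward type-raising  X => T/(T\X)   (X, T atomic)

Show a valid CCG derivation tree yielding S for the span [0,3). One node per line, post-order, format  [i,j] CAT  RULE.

[0,3] S   >
  [0,2] S/NP   <
    [0,1] "slowly" : PP
    [1,2] "dog" : (S/NP)\PP
  [2,3] "found" : NP

[0,1] PP  lex  "slowly"
[1,2] (S/NP)\PP  lex  "dog"
[0,2] S/NP  <  k=1
[2,3] NP  lex  "found"
[0,3] S  >  k=2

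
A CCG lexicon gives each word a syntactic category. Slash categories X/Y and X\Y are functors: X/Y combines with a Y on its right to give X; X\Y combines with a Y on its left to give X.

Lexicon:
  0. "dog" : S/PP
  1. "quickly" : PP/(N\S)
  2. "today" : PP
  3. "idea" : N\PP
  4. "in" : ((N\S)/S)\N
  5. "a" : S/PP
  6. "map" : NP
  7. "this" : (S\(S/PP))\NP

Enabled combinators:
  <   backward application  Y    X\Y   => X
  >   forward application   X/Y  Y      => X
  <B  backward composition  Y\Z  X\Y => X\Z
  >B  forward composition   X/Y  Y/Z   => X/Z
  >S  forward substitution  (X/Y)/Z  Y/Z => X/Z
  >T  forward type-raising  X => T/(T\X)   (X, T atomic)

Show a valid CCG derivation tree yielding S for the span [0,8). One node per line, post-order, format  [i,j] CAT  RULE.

[0,8] S   >
  [0,1] "dog" : S/PP
  [1,8] PP   >
    [1,2] "quickly" : PP/(N\S)
    [2,8] N\S   >
      [2,5] (N\S)/S   <
        [2,4] N   >
          [2,3] N/(N\PP)   >T
            [2,3] "today" : PP
          [3,4] "idea" : N\PP
        [4,5] "in" : ((N\S)/S)\N
      [5,8] S   <
        [5,6] "a" : S/PP
        [6,8] S\(S/PP)   <
          [6,7] "map" : NP
          [7,8] "this" : (S\(S/PP))\NP

[0,1] S/PP  lex  "dog"
[1,2] PP/(N\S)  lex  "quickly"
[2,3] PP  lex  "today"
[2,3] N/(N\PP)  >T
[3,4] N\PP  lex  "idea"
[2,4] N  >  k=3
[4,5] ((N\S)/S)\N  lex  "in"
[2,5] (N\S)/S  <  k=4
[5,6] S/PP  lex  "a"
[6,7] NP  lex  "map"
[7,8] (S\(S/PP))\NP  lex  "this"
[6,8] S\(S/PP)  <  k=7
[5,8] S  <  k=6
[2,8] N\S  >  k=5
[1,8] PP  >  k=2
[0,8] S  >  k=1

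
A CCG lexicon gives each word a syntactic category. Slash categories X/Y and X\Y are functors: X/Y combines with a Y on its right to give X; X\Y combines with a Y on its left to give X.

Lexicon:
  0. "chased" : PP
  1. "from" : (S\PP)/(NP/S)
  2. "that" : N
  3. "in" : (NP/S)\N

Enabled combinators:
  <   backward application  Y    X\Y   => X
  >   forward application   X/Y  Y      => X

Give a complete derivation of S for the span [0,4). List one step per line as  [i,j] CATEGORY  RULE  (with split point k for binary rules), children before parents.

[0,1] PP  lex  "chased"
[1,2] (S\PP)/(NP/S)  lex  "from"
[2,3] N  lex  "that"
[3,4] (NP/S)\N  lex  "in"
[2,4] NP/S  <  k=3
[1,4] S\PP  >  k=2
[0,4] S  <  k=1

[0,4] S   <
  [0,1] "chased" : PP
  [1,4] S\PP   >
    [1,2] "from" : (S\PP)/(NP/S)
    [2,4] NP/S   <
      [2,3] "that" : N
      [3,4] "in" : (NP/S)\N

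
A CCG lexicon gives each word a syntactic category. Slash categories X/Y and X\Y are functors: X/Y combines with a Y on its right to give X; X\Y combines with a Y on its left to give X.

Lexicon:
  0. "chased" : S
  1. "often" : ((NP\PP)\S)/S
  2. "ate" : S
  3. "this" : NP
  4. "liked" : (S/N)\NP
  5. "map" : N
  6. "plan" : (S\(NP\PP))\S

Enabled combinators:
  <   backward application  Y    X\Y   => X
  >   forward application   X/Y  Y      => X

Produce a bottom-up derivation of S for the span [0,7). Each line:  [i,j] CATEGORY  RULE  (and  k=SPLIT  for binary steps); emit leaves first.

[0,1] S  lex  "chased"
[1,2] ((NP\PP)\S)/S  lex  "often"
[2,3] S  lex  "ate"
[1,3] (NP\PP)\S  >  k=2
[0,3] NP\PP  <  k=1
[3,4] NP  lex  "this"
[4,5] (S/N)\NP  lex  "liked"
[3,5] S/N  <  k=4
[5,6] N  lex  "map"
[3,6] S  >  k=5
[6,7] (S\(NP\PP))\S  lex  "plan"
[3,7] S\(NP\PP)  <  k=6
[0,7] S  <  k=3

[0,7] S   <
  [0,3] NP\PP   <
    [0,1] "chased" : S
    [1,3] (NP\PP)\S   >
      [1,2] "often" : ((NP\PP)\S)/S
      [2,3] "ate" : S
  [3,7] S\(NP\PP)   <
    [3,6] S   >
      [3,5] S/N   <
        [3,4] "this" : NP
        [4,5] "liked" : (S/N)\NP
      [5,6] "map" : N
    [6,7] "plan" : (S\(NP\PP))\S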